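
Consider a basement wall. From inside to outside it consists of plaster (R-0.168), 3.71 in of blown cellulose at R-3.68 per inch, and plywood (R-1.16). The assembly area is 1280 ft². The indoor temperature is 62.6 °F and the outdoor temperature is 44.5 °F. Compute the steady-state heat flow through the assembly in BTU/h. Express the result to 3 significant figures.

3.71 × 3.68 = 13.65
R_total = 0.168 + 13.65 + 1.16 = 14.98 ft²·°F·h/BTU
Q = A·ΔT/R = 1280 × (62.6 − 44.5) / 14.98 = 1547 BTU/h

1550 BTU/h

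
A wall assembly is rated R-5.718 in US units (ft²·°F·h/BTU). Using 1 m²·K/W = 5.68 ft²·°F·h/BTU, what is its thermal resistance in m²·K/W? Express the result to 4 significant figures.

1.007 m²·K/W

R_SI = 5.718/5.68 = 1.0067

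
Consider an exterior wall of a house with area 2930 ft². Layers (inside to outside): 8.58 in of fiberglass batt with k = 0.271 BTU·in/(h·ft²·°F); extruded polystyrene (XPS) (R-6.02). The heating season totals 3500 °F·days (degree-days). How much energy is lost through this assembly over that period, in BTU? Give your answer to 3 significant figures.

6530000 BTU

8.58/0.271 = 31.66
R_total = 31.66 + 6.02 = 37.68 ft²·°F·h/BTU
E = A × HDD × 24 / R = 2930 × 3500 × 24 / 37.68 = 6532000 BTU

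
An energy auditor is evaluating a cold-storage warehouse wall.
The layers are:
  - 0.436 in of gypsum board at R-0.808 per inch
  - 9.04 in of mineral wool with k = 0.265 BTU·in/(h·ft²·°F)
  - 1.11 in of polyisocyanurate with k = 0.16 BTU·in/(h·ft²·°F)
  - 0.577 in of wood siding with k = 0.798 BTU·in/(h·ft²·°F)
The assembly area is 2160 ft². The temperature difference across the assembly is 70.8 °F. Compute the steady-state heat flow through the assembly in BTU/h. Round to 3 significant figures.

3630 BTU/h

0.436 × 0.808 = 0.3523
9.04/0.265 = 34.11
1.11/0.16 = 6.938
0.577/0.798 = 0.7231
R_total = 0.3523 + 34.11 + 6.938 + 0.7231 = 42.13 ft²·°F·h/BTU
Q = A·ΔT/R = 2160 × 70.8 / 42.13 = 3630 BTU/h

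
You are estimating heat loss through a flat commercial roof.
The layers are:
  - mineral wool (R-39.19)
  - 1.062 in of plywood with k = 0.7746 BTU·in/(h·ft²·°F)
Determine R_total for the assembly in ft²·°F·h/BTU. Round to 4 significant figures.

1.062/0.7746 = 1.371
R_total = 39.19 + 1.371 = 40.561 ft²·°F·h/BTU

40.56 ft²·°F·h/BTU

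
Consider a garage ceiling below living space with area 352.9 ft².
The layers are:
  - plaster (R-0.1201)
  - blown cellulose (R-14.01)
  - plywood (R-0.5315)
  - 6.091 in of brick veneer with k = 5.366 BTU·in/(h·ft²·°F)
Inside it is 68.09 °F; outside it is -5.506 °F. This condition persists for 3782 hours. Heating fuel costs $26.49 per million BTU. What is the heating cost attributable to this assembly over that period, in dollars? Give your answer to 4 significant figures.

164.7 dollars

6.091/5.366 = 1.1351
R_total = 0.1201 + 14.01 + 0.5315 + 1.1351 = 15.797 ft²·°F·h/BTU
Q = 352.9 × (68.09 − (-5.506)) / 15.797 = 1644.1 BTU/h
E = 1644.1 × 3782 = 6218100 BTU
Cost = 6218100/10⁶ × 26.49 = $164.72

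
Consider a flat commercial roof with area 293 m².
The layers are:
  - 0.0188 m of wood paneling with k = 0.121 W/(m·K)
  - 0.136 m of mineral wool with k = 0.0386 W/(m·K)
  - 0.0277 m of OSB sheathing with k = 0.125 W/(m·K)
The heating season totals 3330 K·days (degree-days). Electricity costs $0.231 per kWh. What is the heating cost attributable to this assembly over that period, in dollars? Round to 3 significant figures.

1390 dollars

0.0188/0.121 = 0.1554
0.136/0.0386 = 3.523
0.0277/0.125 = 0.2216
R_total = 0.1554 + 3.523 + 0.2216 = 3.9 m²·K/W
E = A × HDD × 24 / R / 1000 = 293 × 3330 × 24 / 3.9 / 1000 = 6004 kWh
Cost = 6004 × 0.231 = $1387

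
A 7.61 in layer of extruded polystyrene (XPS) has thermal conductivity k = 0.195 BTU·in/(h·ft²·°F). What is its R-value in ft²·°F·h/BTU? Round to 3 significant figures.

39.0 ft²·°F·h/BTU

R = L/k = 7.61/0.195 = 39.03 ft²·°F·h/BTU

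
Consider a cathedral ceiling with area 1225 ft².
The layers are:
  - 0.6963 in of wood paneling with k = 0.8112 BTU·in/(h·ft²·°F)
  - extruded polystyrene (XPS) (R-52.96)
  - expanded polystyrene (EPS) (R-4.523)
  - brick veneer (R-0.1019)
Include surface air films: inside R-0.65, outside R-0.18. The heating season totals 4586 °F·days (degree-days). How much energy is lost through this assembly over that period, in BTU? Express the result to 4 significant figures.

2275000 BTU

0.6963/0.8112 = 0.85836
R_total = 0.65 + 0.85836 + 52.96 + 4.523 + 0.1019 + 0.18 = 59.273 ft²·°F·h/BTU
E = A × HDD × 24 / R = 1225 × 4586 × 24 / 59.273 = 2274700 BTU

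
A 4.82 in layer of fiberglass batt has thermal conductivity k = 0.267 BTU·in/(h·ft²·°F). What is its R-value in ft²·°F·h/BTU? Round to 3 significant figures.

R = L/k = 4.82/0.267 = 18.05 ft²·°F·h/BTU

18.1 ft²·°F·h/BTU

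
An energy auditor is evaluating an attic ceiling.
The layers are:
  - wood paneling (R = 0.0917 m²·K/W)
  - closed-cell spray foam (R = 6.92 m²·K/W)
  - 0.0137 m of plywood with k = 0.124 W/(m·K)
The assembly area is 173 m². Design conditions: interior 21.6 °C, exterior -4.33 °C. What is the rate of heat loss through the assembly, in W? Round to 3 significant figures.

0.0137/0.124 = 0.1105
R_total = 0.0917 + 6.92 + 0.1105 = 7.122 m²·K/W
Q = A·ΔT/R = 173 × (21.6 − (-4.33)) / 7.122 = 629.8 W

630 W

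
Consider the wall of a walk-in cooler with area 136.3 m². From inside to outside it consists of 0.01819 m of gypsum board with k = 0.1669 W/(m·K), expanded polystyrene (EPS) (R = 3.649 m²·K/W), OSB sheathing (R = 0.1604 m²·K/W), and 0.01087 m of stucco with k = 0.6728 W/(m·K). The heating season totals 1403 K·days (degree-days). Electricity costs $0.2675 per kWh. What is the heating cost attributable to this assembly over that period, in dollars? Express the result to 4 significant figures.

0.01819/0.1669 = 0.10899
0.01087/0.6728 = 0.016156
R_total = 0.10899 + 3.649 + 0.1604 + 0.016156 = 3.9345 m²·K/W
E = A × HDD × 24 / R / 1000 = 136.3 × 1403 × 24 / 3.9345 / 1000 = 1166.5 kWh
Cost = 1166.5 × 0.2675 = $312.03

312.0 dollars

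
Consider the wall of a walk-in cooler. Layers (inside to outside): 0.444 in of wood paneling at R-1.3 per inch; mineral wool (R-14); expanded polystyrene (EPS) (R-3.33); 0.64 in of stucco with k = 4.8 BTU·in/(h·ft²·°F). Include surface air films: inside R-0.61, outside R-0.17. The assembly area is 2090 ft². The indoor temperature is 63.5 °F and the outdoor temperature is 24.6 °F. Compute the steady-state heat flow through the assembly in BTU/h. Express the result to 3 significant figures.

4320 BTU/h

0.444 × 1.3 = 0.5772
0.64/4.8 = 0.1333
R_total = 0.61 + 0.5772 + 14 + 3.33 + 0.1333 + 0.17 = 18.82 ft²·°F·h/BTU
Q = A·ΔT/R = 2090 × (63.5 − 24.6) / 18.82 = 4320 BTU/h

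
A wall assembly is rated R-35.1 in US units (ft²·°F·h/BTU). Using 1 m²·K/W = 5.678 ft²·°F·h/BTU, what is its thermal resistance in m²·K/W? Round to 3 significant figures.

6.18 m²·K/W

R_SI = 35.1/5.678 = 6.182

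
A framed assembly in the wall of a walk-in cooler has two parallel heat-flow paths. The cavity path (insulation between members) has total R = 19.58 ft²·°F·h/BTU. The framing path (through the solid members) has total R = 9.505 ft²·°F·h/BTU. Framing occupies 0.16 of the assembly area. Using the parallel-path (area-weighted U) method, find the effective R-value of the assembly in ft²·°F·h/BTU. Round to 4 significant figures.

U_eff = 0.84/19.58 + 0.16/9.505 = 0.042901 + 0.016833 = 0.059734
R_eff = 1/U_eff = 16.741 ft²·°F·h/BTU

16.74 ft²·°F·h/BTU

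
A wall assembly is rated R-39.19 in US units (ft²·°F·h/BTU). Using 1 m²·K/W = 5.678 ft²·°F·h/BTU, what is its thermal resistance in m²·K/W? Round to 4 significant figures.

R_SI = 39.19/5.678 = 6.9021

6.902 m²·K/W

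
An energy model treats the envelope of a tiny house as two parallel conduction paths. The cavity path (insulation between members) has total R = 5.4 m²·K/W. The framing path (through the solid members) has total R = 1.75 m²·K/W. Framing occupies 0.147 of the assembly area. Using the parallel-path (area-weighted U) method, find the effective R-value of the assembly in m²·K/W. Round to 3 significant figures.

U_eff = 0.853/5.4 + 0.147/1.75 = 0.158 + 0.084 = 0.242
R_eff = 1/U_eff = 4.133 m²·K/W

4.13 m²·K/W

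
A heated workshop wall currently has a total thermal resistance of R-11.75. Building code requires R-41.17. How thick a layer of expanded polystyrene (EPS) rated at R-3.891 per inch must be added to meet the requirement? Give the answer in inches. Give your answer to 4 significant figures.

ΔR = 41.17 − 11.75 = 29.42 ft²·°F·h/BTU
L = ΔR / (R/in) = 29.42/3.891 = 7.561 in

7.561 in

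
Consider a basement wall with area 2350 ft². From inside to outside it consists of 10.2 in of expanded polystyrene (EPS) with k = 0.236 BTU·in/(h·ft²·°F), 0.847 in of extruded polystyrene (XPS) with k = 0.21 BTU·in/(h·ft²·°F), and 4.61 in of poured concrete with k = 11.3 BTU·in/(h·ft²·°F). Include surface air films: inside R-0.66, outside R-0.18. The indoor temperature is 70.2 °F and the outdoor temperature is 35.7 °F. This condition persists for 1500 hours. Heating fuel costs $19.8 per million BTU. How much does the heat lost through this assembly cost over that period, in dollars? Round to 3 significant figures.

49.6 dollars

10.2/0.236 = 43.22
0.847/0.21 = 4.033
4.61/11.3 = 0.408
R_total = 0.66 + 43.22 + 4.033 + 0.408 + 0.18 = 48.5 ft²·°F·h/BTU
Q = 2350 × (70.2 − 35.7) / 48.5 = 1672 BTU/h
E = 1672 × 1500 = 2507000 BTU
Cost = 2507000/10⁶ × 19.8 = $49.65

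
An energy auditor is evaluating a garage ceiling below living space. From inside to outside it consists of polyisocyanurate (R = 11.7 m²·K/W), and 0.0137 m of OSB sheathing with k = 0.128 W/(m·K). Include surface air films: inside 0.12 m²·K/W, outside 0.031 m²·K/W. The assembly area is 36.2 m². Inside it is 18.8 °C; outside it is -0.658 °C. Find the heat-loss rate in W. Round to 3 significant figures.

58.9 W

0.0137/0.128 = 0.107
R_total = 0.12 + 11.7 + 0.107 + 0.031 = 11.96 m²·K/W
Q = A·ΔT/R = 36.2 × (18.8 − (-0.658)) / 11.96 = 58.9 W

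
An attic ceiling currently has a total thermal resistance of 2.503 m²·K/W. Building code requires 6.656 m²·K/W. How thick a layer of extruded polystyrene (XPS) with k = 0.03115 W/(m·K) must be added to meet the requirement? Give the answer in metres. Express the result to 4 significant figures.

0.1294 m

ΔR = 6.656 − 2.503 = 4.153 m²·K/W
L = ΔR × k = 4.153 × 0.03115 = 0.12937 m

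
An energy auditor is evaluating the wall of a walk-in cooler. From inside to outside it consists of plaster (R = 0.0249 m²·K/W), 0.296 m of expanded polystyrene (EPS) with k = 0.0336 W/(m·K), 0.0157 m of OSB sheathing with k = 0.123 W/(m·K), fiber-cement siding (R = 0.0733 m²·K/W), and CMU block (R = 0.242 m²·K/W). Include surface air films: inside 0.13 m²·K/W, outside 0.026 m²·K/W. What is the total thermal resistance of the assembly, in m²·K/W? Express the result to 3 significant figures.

9.43 m²·K/W

0.296/0.0336 = 8.81
0.0157/0.123 = 0.1276
R_total = 0.13 + 0.0249 + 8.81 + 0.1276 + 0.0733 + 0.242 + 0.026 = 9.433 m²·K/W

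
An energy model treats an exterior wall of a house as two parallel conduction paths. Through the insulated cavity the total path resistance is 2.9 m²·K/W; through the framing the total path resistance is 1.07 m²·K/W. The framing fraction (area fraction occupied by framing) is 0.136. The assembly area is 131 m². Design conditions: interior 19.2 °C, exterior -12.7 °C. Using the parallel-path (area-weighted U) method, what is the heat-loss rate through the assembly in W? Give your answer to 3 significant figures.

U_eff = 0.864/2.9 + 0.136/1.07 = 0.2979 + 0.1271 = 0.425
R_eff = 1/U_eff = 2.353 m²·K/W
Q = 131 × (19.2 − (-12.7)) / 2.353 = 1776 W

1780 W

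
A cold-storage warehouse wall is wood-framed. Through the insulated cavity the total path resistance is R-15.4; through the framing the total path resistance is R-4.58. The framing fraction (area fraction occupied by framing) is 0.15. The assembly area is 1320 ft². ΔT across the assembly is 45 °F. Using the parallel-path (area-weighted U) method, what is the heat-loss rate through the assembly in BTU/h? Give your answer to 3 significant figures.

5220 BTU/h

U_eff = 0.85/15.4 + 0.15/4.58 = 0.05519 + 0.03275 = 0.08795
R_eff = 1/U_eff = 11.37 ft²·°F·h/BTU
Q = 1320 × 45 / 11.37 = 5224 BTU/h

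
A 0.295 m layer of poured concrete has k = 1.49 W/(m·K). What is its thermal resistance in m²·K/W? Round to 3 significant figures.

0.198 m²·K/W

R = L/k = 0.295/1.49 = 0.198 m²·K/W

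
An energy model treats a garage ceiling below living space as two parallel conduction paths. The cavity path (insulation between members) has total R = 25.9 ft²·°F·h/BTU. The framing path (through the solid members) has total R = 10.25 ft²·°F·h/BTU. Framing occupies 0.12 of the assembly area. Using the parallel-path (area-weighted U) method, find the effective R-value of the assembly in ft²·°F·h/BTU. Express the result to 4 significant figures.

21.89 ft²·°F·h/BTU

U_eff = 0.88/25.9 + 0.12/10.25 = 0.033977 + 0.011707 = 0.045684
R_eff = 1/U_eff = 21.889 ft²·°F·h/BTU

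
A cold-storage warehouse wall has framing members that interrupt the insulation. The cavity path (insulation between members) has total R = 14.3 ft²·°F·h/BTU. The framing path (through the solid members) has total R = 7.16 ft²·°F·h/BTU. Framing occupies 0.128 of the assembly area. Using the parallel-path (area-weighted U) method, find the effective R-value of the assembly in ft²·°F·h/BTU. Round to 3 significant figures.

U_eff = 0.872/14.3 + 0.128/7.16 = 0.06098 + 0.01788 = 0.07886
R_eff = 1/U_eff = 12.68 ft²·°F·h/BTU

12.7 ft²·°F·h/BTU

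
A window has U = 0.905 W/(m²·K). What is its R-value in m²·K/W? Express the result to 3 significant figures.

1.10 m²·K/W

R = 1/U = 1/0.905 = 1.105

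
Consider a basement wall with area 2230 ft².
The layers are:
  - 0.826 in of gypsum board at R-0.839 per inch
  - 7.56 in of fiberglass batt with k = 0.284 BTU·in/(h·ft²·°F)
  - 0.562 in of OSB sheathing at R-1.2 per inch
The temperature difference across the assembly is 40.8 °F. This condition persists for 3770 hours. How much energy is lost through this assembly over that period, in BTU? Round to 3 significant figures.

12300000 BTU

0.826 × 0.839 = 0.693
7.56/0.284 = 26.62
0.562 × 1.2 = 0.6744
R_total = 0.693 + 26.62 + 0.6744 = 27.99 ft²·°F·h/BTU
Q = 2230 × 40.8 / 27.99 = 3251 BTU/h
E = 3251 × 3770 = 12260000 BTU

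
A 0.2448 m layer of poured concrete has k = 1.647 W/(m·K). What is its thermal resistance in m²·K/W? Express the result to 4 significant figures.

R = L/k = 0.2448/1.647 = 0.14863 m²·K/W

0.1486 m²·K/W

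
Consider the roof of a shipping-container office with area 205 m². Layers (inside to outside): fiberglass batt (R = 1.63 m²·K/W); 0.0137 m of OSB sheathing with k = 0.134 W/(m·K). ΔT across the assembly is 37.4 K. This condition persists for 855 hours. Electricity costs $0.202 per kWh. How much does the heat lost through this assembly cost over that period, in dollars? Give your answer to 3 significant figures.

764 dollars

0.0137/0.134 = 0.1022
R_total = 1.63 + 0.1022 = 1.732 m²·K/W
Q = 205 × 37.4 / 1.732 = 4426 W
E = 4426 W × 855 h / 1000 = 3784 kWh
Cost = 3784 × 0.202 = $764.4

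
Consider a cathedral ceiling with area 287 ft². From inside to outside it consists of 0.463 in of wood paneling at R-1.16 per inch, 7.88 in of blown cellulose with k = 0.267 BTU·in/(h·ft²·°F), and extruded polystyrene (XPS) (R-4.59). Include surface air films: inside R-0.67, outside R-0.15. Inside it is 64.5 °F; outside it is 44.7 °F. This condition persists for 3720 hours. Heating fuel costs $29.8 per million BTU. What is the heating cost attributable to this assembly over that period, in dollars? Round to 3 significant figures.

17.8 dollars

0.463 × 1.16 = 0.5371
7.88/0.267 = 29.51
R_total = 0.67 + 0.5371 + 29.51 + 4.59 + 0.15 = 35.46 ft²·°F·h/BTU
Q = 287 × (64.5 − 44.7) / 35.46 = 160.3 BTU/h
E = 160.3 × 3720 = 596100 BTU
Cost = 596100/10⁶ × 29.8 = $17.77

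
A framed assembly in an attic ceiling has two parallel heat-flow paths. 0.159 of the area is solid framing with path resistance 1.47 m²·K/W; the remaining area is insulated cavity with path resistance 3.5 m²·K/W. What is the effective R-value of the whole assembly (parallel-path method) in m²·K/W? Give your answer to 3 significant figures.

U_eff = 0.841/3.5 + 0.159/1.47 = 0.2403 + 0.1082 = 0.3484
R_eff = 1/U_eff = 2.87 m²·K/W

2.87 m²·K/W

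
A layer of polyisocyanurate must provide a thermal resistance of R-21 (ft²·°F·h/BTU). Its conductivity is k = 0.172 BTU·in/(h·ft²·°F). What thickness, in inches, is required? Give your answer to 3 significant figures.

3.61 in

L = R × k = 21 × 0.172 = 3.612 in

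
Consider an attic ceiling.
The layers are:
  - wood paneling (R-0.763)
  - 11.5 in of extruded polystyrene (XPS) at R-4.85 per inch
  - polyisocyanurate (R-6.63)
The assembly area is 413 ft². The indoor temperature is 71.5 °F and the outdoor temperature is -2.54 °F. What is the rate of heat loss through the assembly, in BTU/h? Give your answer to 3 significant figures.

484 BTU/h

11.5 × 4.85 = 55.77
R_total = 0.763 + 55.77 + 6.63 = 63.17 ft²·°F·h/BTU
Q = A·ΔT/R = 413 × (71.5 − (-2.54)) / 63.17 = 484.1 BTU/h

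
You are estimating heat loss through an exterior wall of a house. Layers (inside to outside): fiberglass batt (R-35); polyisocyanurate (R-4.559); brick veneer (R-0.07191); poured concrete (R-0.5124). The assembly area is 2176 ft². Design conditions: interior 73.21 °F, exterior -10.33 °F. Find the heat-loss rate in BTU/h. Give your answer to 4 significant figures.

4528 BTU/h

R_total = 35 + 4.559 + 0.07191 + 0.5124 = 40.143 ft²·°F·h/BTU
Q = A·ΔT/R = 2176 × (73.21 − (-10.33)) / 40.143 = 4528.4 BTU/h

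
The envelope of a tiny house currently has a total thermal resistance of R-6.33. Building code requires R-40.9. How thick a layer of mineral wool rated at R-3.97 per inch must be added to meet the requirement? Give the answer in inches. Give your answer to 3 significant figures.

ΔR = 40.9 − 6.33 = 34.57 ft²·°F·h/BTU
L = ΔR / (R/in) = 34.57/3.97 = 8.708 in

8.71 in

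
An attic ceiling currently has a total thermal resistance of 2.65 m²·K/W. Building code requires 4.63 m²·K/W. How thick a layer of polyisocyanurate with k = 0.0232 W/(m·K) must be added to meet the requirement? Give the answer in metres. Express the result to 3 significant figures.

ΔR = 4.63 − 2.65 = 1.98 m²·K/W
L = ΔR × k = 1.98 × 0.0232 = 0.04594 m

0.0459 m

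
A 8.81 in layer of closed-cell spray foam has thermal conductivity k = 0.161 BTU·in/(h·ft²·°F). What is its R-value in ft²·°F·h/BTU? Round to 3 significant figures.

54.7 ft²·°F·h/BTU

R = L/k = 8.81/0.161 = 54.72 ft²·°F·h/BTU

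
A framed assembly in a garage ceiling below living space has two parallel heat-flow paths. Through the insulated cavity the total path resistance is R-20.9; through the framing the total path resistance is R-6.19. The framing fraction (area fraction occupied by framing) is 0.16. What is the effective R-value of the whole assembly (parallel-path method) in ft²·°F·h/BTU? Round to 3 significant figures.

15.1 ft²·°F·h/BTU

U_eff = 0.84/20.9 + 0.16/6.19 = 0.04019 + 0.02585 = 0.06604
R_eff = 1/U_eff = 15.14 ft²·°F·h/BTU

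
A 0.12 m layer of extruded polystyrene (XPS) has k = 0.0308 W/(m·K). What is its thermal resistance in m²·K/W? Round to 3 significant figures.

R = L/k = 0.12/0.0308 = 3.896 m²·K/W

3.90 m²·K/W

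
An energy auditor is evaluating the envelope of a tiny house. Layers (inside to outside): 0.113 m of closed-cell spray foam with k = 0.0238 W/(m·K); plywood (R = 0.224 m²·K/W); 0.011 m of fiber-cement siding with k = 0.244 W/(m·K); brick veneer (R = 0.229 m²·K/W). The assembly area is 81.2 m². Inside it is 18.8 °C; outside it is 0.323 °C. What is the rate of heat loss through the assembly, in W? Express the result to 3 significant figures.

0.113/0.0238 = 4.748
0.011/0.244 = 0.04508
R_total = 4.748 + 0.224 + 0.04508 + 0.229 = 5.246 m²·K/W
Q = A·ΔT/R = 81.2 × (18.8 − 0.323) / 5.246 = 286 W

286 W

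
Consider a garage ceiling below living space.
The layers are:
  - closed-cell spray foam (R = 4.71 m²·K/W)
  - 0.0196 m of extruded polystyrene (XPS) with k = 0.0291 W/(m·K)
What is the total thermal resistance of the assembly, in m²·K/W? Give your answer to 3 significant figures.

5.38 m²·K/W

0.0196/0.0291 = 0.6735
R_total = 4.71 + 0.6735 = 5.384 m²·K/W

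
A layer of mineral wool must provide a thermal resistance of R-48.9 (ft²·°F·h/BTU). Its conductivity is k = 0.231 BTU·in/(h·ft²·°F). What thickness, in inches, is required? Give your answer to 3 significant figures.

11.3 in

L = R × k = 48.9 × 0.231 = 11.3 in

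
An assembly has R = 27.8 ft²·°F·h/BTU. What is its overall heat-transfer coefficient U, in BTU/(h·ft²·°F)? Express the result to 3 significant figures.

0.0360 BTU/(h·ft²·°F)

U = 1/R = 1/27.8 = 0.03597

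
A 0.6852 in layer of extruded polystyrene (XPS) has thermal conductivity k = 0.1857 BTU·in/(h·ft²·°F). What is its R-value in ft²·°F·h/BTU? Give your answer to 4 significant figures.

3.690 ft²·°F·h/BTU

R = L/k = 0.6852/0.1857 = 3.6898 ft²·°F·h/BTU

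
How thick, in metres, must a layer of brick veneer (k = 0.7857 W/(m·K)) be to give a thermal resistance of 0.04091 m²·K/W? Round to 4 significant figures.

L = R·k = 0.04091 × 0.7857 = 0.032143 m

0.03214 m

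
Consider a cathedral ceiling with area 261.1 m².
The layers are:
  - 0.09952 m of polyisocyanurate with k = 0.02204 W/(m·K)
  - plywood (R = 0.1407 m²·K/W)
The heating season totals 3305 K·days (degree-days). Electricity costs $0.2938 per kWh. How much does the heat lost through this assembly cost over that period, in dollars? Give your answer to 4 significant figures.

0.09952/0.02204 = 4.5154
R_total = 4.5154 + 0.1407 = 4.6561 m²·K/W
E = A × HDD × 24 / R / 1000 = 261.1 × 3305 × 24 / 4.6561 / 1000 = 4448 kWh
Cost = 4448 × 0.2938 = $1306.8

1307 dollars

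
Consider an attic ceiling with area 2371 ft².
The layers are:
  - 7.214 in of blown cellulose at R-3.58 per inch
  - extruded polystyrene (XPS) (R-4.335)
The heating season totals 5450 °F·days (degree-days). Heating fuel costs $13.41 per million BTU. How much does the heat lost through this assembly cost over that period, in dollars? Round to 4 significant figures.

7.214 × 3.58 = 25.826
R_total = 25.826 + 4.335 = 30.161 ft²·°F·h/BTU
E = A × HDD × 24 / R = 2371 × 5450 × 24 / 30.161 = 10282000 BTU
Cost = 10282000/10⁶ × 13.41 = $137.89

137.9 dollars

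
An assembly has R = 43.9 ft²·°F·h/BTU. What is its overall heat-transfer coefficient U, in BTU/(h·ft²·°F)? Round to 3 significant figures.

U = 1/R = 1/43.9 = 0.02278

0.0228 BTU/(h·ft²·°F)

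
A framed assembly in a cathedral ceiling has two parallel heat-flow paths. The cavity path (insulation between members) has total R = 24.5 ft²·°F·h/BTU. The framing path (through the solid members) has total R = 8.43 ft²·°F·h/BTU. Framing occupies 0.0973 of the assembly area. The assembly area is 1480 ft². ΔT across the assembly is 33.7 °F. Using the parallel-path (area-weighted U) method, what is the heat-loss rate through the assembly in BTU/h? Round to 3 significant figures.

U_eff = 0.9027/24.5 + 0.0973/8.43 = 0.03684 + 0.01154 = 0.04839
R_eff = 1/U_eff = 20.67 ft²·°F·h/BTU
Q = 1480 × 33.7 / 20.67 = 2413 BTU/h

2410 BTU/h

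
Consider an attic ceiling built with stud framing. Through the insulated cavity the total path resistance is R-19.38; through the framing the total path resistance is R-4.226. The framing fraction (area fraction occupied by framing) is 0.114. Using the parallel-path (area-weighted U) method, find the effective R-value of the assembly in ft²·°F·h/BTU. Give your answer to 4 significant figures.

13.76 ft²·°F·h/BTU

U_eff = 0.886/19.38 + 0.114/4.226 = 0.045717 + 0.026976 = 0.072693
R_eff = 1/U_eff = 13.756 ft²·°F·h/BTU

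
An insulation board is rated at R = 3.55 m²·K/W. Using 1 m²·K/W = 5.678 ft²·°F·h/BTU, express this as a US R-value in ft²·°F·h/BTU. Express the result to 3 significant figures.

20.2 ft²·°F·h/BTU

R_US = 3.55 × 5.678 = 20.16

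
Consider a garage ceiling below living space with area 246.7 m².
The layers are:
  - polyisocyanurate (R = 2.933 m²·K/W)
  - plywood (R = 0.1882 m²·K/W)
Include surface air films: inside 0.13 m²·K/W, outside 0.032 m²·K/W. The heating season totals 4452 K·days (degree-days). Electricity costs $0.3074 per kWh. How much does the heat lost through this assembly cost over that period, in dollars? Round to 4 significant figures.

R_total = 0.13 + 2.933 + 0.1882 + 0.032 = 3.2832 m²·K/W
E = A × HDD × 24 / R / 1000 = 246.7 × 4452 × 24 / 3.2832 / 1000 = 8028.6 kWh
Cost = 8028.6 × 0.3074 = $2468

2468 dollars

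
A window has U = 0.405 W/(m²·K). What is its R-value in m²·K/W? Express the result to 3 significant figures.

R = 1/U = 1/0.405 = 2.469

2.47 m²·K/W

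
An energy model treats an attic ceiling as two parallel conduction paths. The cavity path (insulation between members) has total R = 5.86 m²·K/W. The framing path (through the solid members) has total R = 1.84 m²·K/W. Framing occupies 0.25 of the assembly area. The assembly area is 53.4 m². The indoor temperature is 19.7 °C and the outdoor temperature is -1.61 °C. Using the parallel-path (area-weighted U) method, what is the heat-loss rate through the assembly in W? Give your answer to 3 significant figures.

U_eff = 0.75/5.86 + 0.25/1.84 = 0.128 + 0.1359 = 0.2639
R_eff = 1/U_eff = 3.79 m²·K/W
Q = 53.4 × (19.7 − (-1.61)) / 3.79 = 300.3 W

300 W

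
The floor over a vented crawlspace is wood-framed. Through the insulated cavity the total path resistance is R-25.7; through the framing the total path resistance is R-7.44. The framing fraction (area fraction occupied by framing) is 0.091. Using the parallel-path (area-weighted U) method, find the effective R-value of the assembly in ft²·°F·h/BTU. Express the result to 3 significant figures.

21.0 ft²·°F·h/BTU

U_eff = 0.909/25.7 + 0.091/7.44 = 0.03537 + 0.01223 = 0.0476
R_eff = 1/U_eff = 21.01 ft²·°F·h/BTU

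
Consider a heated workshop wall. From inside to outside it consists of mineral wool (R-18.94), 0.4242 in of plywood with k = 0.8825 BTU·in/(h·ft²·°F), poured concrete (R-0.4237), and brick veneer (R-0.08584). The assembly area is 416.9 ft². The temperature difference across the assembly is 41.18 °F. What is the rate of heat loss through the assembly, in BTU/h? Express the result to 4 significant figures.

861.4 BTU/h

0.4242/0.8825 = 0.48068
R_total = 18.94 + 0.48068 + 0.4237 + 0.08584 = 19.93 ft²·°F·h/BTU
Q = A·ΔT/R = 416.9 × 41.18 / 19.93 = 861.4 BTU/h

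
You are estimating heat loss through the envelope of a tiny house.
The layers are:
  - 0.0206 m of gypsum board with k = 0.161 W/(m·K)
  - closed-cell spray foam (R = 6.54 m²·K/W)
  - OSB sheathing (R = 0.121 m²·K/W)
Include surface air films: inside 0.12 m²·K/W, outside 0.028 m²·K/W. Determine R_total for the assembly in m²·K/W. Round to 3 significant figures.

0.0206/0.161 = 0.128
R_total = 0.12 + 0.128 + 6.54 + 0.121 + 0.028 = 6.937 m²·K/W

6.94 m²·K/W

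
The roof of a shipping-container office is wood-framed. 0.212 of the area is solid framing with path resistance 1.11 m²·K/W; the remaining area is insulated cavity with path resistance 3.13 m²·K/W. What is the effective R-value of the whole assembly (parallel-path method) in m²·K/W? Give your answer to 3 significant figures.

U_eff = 0.788/3.13 + 0.212/1.11 = 0.2518 + 0.191 = 0.4427
R_eff = 1/U_eff = 2.259 m²·K/W

2.26 m²·K/W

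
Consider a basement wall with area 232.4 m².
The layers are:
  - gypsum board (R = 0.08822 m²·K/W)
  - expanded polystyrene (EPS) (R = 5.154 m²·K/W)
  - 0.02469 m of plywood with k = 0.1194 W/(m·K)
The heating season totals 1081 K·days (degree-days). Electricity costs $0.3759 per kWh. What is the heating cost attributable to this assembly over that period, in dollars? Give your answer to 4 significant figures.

415.9 dollars

0.02469/0.1194 = 0.20678
R_total = 0.08822 + 5.154 + 0.20678 = 5.449 m²·K/W
E = A × HDD × 24 / R / 1000 = 232.4 × 1081 × 24 / 5.449 / 1000 = 1106.5 kWh
Cost = 1106.5 × 0.3759 = $415.94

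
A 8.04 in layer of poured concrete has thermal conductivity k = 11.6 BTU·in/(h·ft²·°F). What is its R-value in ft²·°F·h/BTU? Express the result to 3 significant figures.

0.693 ft²·°F·h/BTU

R = L/k = 8.04/11.6 = 0.6931 ft²·°F·h/BTU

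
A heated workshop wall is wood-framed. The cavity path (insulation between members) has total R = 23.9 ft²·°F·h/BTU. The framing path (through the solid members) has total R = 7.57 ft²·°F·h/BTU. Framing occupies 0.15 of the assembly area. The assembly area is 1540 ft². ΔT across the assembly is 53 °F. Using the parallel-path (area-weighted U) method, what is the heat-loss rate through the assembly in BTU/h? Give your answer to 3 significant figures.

4520 BTU/h

U_eff = 0.85/23.9 + 0.15/7.57 = 0.03556 + 0.01982 = 0.05538
R_eff = 1/U_eff = 18.06 ft²·°F·h/BTU
Q = 1540 × 53 / 18.06 = 4520 BTU/h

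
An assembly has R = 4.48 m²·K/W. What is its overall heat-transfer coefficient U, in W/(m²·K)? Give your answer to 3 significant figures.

U = 1/R = 1/4.48 = 0.2232

0.223 W/(m²·K)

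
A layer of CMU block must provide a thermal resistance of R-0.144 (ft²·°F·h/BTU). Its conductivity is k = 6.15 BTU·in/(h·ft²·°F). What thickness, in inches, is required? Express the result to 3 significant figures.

L = R × k = 0.144 × 6.15 = 0.8856 in

0.886 in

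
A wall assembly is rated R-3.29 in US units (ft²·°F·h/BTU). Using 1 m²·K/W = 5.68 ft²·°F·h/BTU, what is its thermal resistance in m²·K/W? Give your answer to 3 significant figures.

0.579 m²·K/W

R_SI = 3.29/5.68 = 0.5792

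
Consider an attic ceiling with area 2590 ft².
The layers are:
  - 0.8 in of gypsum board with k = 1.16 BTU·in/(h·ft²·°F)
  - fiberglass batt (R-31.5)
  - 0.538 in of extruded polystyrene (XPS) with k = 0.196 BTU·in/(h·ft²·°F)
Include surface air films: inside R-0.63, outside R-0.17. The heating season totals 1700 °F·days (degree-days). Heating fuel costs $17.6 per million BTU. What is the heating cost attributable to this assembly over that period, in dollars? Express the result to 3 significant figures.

52.0 dollars

0.8/1.16 = 0.6897
0.538/0.196 = 2.745
R_total = 0.63 + 0.6897 + 31.5 + 2.745 + 0.17 = 35.73 ft²·°F·h/BTU
E = A × HDD × 24 / R = 2590 × 1700 × 24 / 35.73 = 2957000 BTU
Cost = 2957000/10⁶ × 17.6 = $52.05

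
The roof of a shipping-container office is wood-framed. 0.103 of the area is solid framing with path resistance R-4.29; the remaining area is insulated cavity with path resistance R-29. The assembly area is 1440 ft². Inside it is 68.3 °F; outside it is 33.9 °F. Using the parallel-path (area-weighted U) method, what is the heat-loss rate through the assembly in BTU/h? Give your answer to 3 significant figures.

U_eff = 0.897/29 + 0.103/4.29 = 0.03093 + 0.02401 = 0.05494
R_eff = 1/U_eff = 18.2 ft²·°F·h/BTU
Q = 1440 × (68.3 − 33.9) / 18.2 = 2722 BTU/h

2720 BTU/h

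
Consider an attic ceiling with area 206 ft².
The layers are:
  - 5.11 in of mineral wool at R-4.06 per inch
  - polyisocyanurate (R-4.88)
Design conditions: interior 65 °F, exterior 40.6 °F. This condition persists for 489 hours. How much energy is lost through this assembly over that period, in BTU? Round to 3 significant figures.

5.11 × 4.06 = 20.75
R_total = 20.75 + 4.88 = 25.63 ft²·°F·h/BTU
Q = 206 × (65 − 40.6) / 25.63 = 196.1 BTU/h
E = 196.1 × 489 = 95910 BTU

95900 BTU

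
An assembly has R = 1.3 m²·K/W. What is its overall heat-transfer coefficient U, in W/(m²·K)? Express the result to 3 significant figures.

U = 1/R = 1/1.3 = 0.7692

0.769 W/(m²·K)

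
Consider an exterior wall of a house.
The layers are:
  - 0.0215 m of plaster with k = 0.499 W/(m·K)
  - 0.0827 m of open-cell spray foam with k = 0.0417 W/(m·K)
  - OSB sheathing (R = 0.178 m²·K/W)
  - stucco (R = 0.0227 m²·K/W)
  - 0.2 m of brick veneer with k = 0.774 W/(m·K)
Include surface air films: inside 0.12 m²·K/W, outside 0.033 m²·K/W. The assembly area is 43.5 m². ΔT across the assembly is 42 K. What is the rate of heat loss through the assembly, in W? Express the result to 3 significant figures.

0.0215/0.499 = 0.04309
0.0827/0.0417 = 1.983
0.2/0.774 = 0.2584
R_total = 0.12 + 0.04309 + 1.983 + 0.178 + 0.0227 + 0.2584 + 0.033 = 2.638 m²·K/W
Q = A·ΔT/R = 43.5 × 42 / 2.638 = 692.5 W

692 W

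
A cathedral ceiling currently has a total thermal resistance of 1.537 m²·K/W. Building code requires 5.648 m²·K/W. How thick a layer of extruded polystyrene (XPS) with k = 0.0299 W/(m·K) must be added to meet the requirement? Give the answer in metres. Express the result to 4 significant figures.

0.1229 m

ΔR = 5.648 − 1.537 = 4.111 m²·K/W
L = ΔR × k = 4.111 × 0.0299 = 0.12292 m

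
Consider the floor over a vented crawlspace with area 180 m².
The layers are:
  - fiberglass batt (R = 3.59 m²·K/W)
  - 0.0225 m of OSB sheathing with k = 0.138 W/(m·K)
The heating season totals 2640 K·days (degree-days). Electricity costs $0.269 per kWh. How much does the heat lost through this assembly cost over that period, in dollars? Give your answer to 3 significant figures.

817 dollars

0.0225/0.138 = 0.163
R_total = 3.59 + 0.163 = 3.753 m²·K/W
E = A × HDD × 24 / R / 1000 = 180 × 2640 × 24 / 3.753 / 1000 = 3039 kWh
Cost = 3039 × 0.269 = $817.4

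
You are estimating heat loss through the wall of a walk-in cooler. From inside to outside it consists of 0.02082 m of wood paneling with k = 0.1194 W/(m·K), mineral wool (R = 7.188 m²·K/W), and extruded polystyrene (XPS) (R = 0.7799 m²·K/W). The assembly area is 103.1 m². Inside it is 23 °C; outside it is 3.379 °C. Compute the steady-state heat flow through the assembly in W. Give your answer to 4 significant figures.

0.02082/0.1194 = 0.17437
R_total = 0.17437 + 7.188 + 0.7799 = 8.1423 m²·K/W
Q = A·ΔT/R = 103.1 × (23 − 3.379) / 8.1423 = 248.45 W

248.4 W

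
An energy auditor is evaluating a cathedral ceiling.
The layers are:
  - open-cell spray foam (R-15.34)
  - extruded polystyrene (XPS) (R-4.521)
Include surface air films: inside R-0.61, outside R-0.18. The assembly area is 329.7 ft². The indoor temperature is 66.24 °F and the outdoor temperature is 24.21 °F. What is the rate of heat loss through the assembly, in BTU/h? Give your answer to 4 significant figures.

R_total = 0.61 + 15.34 + 4.521 + 0.18 = 20.651 ft²·°F·h/BTU
Q = A·ΔT/R = 329.7 × (66.24 − 24.21) / 20.651 = 671.02 BTU/h

671.0 BTU/h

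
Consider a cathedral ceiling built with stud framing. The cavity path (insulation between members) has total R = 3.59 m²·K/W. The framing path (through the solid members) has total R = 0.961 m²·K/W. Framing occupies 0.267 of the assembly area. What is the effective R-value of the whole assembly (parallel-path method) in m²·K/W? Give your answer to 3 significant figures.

U_eff = 0.733/3.59 + 0.267/0.961 = 0.2042 + 0.2778 = 0.482
R_eff = 1/U_eff = 2.075 m²·K/W

2.07 m²·K/W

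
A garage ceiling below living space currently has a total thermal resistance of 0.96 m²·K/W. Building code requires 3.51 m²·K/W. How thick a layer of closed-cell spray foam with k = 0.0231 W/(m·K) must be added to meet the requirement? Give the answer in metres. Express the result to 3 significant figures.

0.0589 m

ΔR = 3.51 − 0.96 = 2.55 m²·K/W
L = ΔR × k = 2.55 × 0.0231 = 0.0589 m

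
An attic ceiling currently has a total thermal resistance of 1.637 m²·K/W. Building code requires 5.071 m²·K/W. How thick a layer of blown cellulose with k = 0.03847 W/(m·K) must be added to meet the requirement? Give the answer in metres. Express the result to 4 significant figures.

0.1321 m

ΔR = 5.071 − 1.637 = 3.434 m²·K/W
L = ΔR × k = 3.434 × 0.03847 = 0.13211 m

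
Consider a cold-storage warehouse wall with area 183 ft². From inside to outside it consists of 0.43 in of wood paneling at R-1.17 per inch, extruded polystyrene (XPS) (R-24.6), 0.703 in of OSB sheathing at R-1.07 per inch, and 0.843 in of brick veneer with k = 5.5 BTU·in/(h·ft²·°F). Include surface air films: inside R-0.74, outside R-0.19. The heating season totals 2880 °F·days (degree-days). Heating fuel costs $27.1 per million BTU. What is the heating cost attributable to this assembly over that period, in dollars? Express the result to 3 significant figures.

0.43 × 1.17 = 0.5031
0.703 × 1.07 = 0.7522
0.843/5.5 = 0.1533
R_total = 0.74 + 0.5031 + 24.6 + 0.7522 + 0.1533 + 0.19 = 26.94 ft²·°F·h/BTU
E = A × HDD × 24 / R = 183 × 2880 × 24 / 26.94 = 469500 BTU
Cost = 469500/10⁶ × 27.1 = $12.72

12.7 dollars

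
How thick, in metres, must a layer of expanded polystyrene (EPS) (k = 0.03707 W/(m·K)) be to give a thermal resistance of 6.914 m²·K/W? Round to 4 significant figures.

0.2563 m

L = R·k = 6.914 × 0.03707 = 0.2563 m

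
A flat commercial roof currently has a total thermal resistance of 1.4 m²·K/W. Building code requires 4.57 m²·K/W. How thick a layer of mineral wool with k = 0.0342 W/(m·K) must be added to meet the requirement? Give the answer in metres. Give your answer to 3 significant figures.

ΔR = 4.57 − 1.4 = 3.17 m²·K/W
L = ΔR × k = 3.17 × 0.0342 = 0.1084 m

0.108 m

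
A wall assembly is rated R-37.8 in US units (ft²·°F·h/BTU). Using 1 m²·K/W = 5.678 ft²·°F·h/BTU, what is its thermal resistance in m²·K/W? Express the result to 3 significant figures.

6.66 m²·K/W

R_SI = 37.8/5.678 = 6.657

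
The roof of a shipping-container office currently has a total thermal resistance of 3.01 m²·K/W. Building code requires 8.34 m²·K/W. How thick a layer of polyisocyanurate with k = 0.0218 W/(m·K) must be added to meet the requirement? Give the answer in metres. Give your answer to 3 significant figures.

ΔR = 8.34 − 3.01 = 5.33 m²·K/W
L = ΔR × k = 5.33 × 0.0218 = 0.1162 m

0.116 m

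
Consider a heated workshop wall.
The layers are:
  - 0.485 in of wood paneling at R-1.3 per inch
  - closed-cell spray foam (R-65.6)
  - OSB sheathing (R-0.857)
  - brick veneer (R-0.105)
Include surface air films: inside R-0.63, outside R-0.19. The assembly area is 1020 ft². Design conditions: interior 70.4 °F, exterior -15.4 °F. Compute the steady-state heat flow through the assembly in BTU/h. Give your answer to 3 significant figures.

0.485 × 1.3 = 0.6305
R_total = 0.63 + 0.6305 + 65.6 + 0.857 + 0.105 + 0.19 = 68.01 ft²·°F·h/BTU
Q = A·ΔT/R = 1020 × (70.4 − (-15.4)) / 68.01 = 1287 BTU/h

1290 BTU/h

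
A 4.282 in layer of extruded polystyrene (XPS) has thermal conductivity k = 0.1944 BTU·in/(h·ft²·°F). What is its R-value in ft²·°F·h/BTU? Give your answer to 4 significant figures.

22.03 ft²·°F·h/BTU

R = L/k = 4.282/0.1944 = 22.027 ft²·°F·h/BTU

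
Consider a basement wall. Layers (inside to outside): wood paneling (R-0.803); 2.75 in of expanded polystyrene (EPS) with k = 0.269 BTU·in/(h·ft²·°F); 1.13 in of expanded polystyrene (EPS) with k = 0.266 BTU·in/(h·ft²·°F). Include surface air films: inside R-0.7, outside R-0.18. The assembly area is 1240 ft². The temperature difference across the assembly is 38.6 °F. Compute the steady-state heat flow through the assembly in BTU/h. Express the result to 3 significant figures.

2960 BTU/h

2.75/0.269 = 10.22
1.13/0.266 = 4.248
R_total = 0.7 + 0.803 + 10.22 + 4.248 + 0.18 = 16.15 ft²·°F·h/BTU
Q = A·ΔT/R = 1240 × 38.6 / 16.15 = 2963 BTU/h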